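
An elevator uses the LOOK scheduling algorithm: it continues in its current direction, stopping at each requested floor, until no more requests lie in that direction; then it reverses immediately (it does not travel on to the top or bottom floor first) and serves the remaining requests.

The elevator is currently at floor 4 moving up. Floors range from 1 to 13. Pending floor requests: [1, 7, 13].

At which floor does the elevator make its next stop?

Answer: 7

Derivation:
Current floor: 4, direction: up
Requests above: [7, 13]
Requests below: [1]
Moving up and requests lie above → nearest above is min([7, 13]) = 7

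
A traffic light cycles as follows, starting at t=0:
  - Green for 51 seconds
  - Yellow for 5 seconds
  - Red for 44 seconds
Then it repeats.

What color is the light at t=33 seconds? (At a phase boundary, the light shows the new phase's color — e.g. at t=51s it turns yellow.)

Cycle length = 51 + 5 + 44 = 100s
t = 33, phase_t = 33 mod 100 = 33
33 < 51 (green end) → GREEN

Answer: green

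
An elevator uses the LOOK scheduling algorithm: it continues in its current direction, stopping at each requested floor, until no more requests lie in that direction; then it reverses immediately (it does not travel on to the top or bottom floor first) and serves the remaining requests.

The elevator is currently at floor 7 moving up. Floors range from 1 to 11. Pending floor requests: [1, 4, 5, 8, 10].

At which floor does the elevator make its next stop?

Current floor: 7, direction: up
Requests above: [8, 10]
Requests below: [1, 4, 5]
Moving up and requests lie above → nearest above is min([8, 10]) = 8

Answer: 8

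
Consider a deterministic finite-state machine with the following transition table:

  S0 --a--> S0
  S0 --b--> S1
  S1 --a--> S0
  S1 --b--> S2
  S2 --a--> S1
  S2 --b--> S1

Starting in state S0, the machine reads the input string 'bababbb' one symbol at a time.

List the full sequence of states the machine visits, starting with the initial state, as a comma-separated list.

Answer: S0, S1, S0, S1, S0, S1, S2, S1

Derivation:
Start: S0
  read 'b': S0 --b--> S1
  read 'a': S1 --a--> S0
  read 'b': S0 --b--> S1
  read 'a': S1 --a--> S0
  read 'b': S0 --b--> S1
  read 'b': S1 --b--> S2
  read 'b': S2 --b--> S1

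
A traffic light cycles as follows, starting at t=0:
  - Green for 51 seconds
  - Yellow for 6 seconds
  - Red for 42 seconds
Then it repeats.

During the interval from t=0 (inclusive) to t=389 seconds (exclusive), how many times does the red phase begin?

Cycle = 51+6+42 = 99s
red phase starts at t = k*99 + 57 for k=0,1,2,...
Need k*99+57 < 389 → k < 3.354
k ∈ {0, ..., 3} → 4 starts

Answer: 4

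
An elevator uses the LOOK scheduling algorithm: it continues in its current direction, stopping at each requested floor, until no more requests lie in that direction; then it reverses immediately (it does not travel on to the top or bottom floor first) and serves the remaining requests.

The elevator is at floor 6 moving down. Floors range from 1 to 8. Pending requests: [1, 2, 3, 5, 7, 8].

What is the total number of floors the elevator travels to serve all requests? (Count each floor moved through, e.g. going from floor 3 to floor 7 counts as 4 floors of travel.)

Answer: 12

Derivation:
Start at floor 6 moving down, LOOK stop order: [5, 3, 2, 1, 7, 8]
  6 → 5: |5-6| = 1, total = 1
  5 → 3: |3-5| = 2, total = 3
  3 → 2: |2-3| = 1, total = 4
  2 → 1: |1-2| = 1, total = 5
  1 → 7: |7-1| = 6, total = 11
  7 → 8: |8-7| = 1, total = 12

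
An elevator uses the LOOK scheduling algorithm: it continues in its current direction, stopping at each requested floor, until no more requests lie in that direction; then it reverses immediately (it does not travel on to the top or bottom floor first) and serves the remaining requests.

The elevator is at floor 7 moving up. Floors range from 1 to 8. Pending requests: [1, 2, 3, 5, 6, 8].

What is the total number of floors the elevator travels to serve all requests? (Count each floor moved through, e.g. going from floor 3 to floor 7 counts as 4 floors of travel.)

Start at floor 7 moving up, LOOK stop order: [8, 6, 5, 3, 2, 1]
  7 → 8: |8-7| = 1, total = 1
  8 → 6: |6-8| = 2, total = 3
  6 → 5: |5-6| = 1, total = 4
  5 → 3: |3-5| = 2, total = 6
  3 → 2: |2-3| = 1, total = 7
  2 → 1: |1-2| = 1, total = 8

Answer: 8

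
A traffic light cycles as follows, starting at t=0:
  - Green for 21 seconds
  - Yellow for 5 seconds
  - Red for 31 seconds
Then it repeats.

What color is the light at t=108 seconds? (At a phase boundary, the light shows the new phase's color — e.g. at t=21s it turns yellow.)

Answer: red

Derivation:
Cycle length = 21 + 5 + 31 = 57s
t = 108, phase_t = 108 mod 57 = 51
51 >= 26 → RED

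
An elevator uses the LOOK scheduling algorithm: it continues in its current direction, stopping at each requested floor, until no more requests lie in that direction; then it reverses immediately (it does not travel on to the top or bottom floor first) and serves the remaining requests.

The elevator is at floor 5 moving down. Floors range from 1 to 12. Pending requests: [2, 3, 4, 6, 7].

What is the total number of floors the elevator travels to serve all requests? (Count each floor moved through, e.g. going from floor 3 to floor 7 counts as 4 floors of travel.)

Answer: 8

Derivation:
Start at floor 5 moving down, LOOK stop order: [4, 3, 2, 6, 7]
  5 → 4: |4-5| = 1, total = 1
  4 → 3: |3-4| = 1, total = 2
  3 → 2: |2-3| = 1, total = 3
  2 → 6: |6-2| = 4, total = 7
  6 → 7: |7-6| = 1, total = 8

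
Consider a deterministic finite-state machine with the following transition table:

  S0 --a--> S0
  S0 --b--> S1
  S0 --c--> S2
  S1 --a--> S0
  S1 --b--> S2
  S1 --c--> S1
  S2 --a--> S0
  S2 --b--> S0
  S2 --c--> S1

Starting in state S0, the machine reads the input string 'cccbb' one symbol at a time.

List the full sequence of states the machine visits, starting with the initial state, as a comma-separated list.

Answer: S0, S2, S1, S1, S2, S0

Derivation:
Start: S0
  read 'c': S0 --c--> S2
  read 'c': S2 --c--> S1
  read 'c': S1 --c--> S1
  read 'b': S1 --b--> S2
  read 'b': S2 --b--> S0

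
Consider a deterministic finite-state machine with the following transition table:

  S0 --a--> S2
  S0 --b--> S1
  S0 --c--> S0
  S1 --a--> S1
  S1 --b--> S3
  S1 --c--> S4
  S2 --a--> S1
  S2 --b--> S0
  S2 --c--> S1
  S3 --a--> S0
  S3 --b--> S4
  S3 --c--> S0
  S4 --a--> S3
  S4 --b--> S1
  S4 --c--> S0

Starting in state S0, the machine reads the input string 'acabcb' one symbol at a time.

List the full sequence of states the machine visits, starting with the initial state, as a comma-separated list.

Answer: S0, S2, S1, S1, S3, S0, S1

Derivation:
Start: S0
  read 'a': S0 --a--> S2
  read 'c': S2 --c--> S1
  read 'a': S1 --a--> S1
  read 'b': S1 --b--> S3
  read 'c': S3 --c--> S0
  read 'b': S0 --b--> S1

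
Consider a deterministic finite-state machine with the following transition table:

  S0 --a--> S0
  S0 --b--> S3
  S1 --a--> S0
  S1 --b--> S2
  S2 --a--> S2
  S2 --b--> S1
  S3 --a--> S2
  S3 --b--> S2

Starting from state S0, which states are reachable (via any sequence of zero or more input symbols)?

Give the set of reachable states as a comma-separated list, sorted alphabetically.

Answer: S0, S1, S2, S3

Derivation:
BFS from S0:
  visit S0: S0--a-->S0 (seen), S0--b-->S3 (new)
  visit S3: S3--a-->S2 (new), S3--b-->S2 (seen)
  visit S2: S2--a-->S2 (seen), S2--b-->S1 (new)
  visit S1: S1--a-->S0 (seen), S1--b-->S2 (seen)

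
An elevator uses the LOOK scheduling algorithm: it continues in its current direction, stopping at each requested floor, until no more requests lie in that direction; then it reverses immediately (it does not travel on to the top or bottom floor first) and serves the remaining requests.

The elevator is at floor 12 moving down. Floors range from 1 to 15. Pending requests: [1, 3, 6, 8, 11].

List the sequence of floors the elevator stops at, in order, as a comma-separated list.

Answer: 11, 8, 6, 3, 1

Derivation:
Current: 12, moving DOWN
Serve below first (descending): [11, 8, 6, 3, 1]
Then reverse, serve above (ascending): []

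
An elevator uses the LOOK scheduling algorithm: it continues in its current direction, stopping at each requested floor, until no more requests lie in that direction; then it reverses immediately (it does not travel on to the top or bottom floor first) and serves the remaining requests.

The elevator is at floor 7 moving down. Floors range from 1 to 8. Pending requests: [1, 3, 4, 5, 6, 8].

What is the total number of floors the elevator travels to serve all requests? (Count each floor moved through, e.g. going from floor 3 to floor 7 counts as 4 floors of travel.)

Answer: 13

Derivation:
Start at floor 7 moving down, LOOK stop order: [6, 5, 4, 3, 1, 8]
  7 → 6: |6-7| = 1, total = 1
  6 → 5: |5-6| = 1, total = 2
  5 → 4: |4-5| = 1, total = 3
  4 → 3: |3-4| = 1, total = 4
  3 → 1: |1-3| = 2, total = 6
  1 → 8: |8-1| = 7, total = 13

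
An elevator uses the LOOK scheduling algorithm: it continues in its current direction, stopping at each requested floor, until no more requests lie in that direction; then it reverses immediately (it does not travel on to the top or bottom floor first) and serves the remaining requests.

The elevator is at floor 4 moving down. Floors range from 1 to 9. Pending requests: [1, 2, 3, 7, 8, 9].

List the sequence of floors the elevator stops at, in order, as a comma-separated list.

Answer: 3, 2, 1, 7, 8, 9

Derivation:
Current: 4, moving DOWN
Serve below first (descending): [3, 2, 1]
Then reverse, serve above (ascending): [7, 8, 9]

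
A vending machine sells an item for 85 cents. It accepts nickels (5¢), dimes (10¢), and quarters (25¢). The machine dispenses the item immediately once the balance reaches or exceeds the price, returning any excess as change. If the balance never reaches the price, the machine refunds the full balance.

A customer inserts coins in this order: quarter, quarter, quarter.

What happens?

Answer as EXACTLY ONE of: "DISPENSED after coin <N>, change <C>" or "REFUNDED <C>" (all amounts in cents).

Answer: REFUNDED 75

Derivation:
Price: 85¢
Coin 1 (quarter, 25¢): balance = 25¢
Coin 2 (quarter, 25¢): balance = 50¢
Coin 3 (quarter, 25¢): balance = 75¢
All coins inserted, balance 75¢ < price 85¢ → REFUND 75¢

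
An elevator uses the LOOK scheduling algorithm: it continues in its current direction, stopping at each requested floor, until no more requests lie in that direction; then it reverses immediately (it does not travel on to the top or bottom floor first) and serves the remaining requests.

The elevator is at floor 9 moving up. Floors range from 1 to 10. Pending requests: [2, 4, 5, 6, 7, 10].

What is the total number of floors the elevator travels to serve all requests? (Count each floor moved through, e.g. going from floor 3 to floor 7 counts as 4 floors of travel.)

Answer: 9

Derivation:
Start at floor 9 moving up, LOOK stop order: [10, 7, 6, 5, 4, 2]
  9 → 10: |10-9| = 1, total = 1
  10 → 7: |7-10| = 3, total = 4
  7 → 6: |6-7| = 1, total = 5
  6 → 5: |5-6| = 1, total = 6
  5 → 4: |4-5| = 1, total = 7
  4 → 2: |2-4| = 2, total = 9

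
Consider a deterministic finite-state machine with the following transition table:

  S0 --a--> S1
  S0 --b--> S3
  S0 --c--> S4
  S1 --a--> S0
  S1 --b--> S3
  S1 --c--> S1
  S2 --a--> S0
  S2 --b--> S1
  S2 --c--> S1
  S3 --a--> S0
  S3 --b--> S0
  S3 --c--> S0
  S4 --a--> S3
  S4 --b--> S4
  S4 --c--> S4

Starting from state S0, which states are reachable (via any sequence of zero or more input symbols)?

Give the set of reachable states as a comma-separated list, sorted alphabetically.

Answer: S0, S1, S3, S4

Derivation:
BFS from S0:
  visit S0: S0--a-->S1 (new), S0--b-->S3 (new), S0--c-->S4 (new)
  visit S1: S1--a-->S0 (seen), S1--b-->S3 (seen), S1--c-->S1 (seen)
  visit S3: S3--a-->S0 (seen), S3--b-->S0 (seen), S3--c-->S0 (seen)
  visit S4: S4--a-->S3 (seen), S4--b-->S4 (seen), S4--c-->S4 (seen)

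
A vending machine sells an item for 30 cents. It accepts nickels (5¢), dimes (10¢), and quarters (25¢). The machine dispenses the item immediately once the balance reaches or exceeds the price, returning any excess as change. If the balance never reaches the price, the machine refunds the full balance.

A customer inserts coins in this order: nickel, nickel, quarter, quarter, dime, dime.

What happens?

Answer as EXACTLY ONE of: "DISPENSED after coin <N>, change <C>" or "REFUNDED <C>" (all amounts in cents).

Price: 30¢
Coin 1 (nickel, 5¢): balance = 5¢
Coin 2 (nickel, 5¢): balance = 10¢
Coin 3 (quarter, 25¢): balance = 35¢
  → balance >= price → DISPENSE, change = 35 - 30 = 5¢

Answer: DISPENSED after coin 3, change 5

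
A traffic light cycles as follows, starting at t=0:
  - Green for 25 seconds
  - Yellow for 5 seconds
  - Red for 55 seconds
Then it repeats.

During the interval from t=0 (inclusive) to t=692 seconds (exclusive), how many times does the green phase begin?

Cycle = 25+5+55 = 85s
green phase starts at t = k*85 + 0 for k=0,1,2,...
Need k*85+0 < 692 → k < 8.141
k ∈ {0, ..., 8} → 9 starts

Answer: 9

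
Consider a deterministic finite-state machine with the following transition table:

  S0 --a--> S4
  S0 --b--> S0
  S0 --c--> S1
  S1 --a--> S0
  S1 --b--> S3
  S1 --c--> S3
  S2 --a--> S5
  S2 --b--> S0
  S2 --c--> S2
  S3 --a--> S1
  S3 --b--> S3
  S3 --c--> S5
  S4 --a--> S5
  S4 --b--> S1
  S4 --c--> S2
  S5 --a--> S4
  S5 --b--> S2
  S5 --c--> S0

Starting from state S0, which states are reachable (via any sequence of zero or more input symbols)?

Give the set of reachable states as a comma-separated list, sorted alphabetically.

Answer: S0, S1, S2, S3, S4, S5

Derivation:
BFS from S0:
  visit S0: S0--a-->S4 (new), S0--b-->S0 (seen), S0--c-->S1 (new)
  visit S4: S4--a-->S5 (new), S4--b-->S1 (seen), S4--c-->S2 (new)
  visit S1: S1--a-->S0 (seen), S1--b-->S3 (new), S1--c-->S3 (seen)
  visit S5: S5--a-->S4 (seen), S5--b-->S2 (seen), S5--c-->S0 (seen)
  visit S2: S2--a-->S5 (seen), S2--b-->S0 (seen), S2--c-->S2 (seen)
  visit S3: S3--a-->S1 (seen), S3--b-->S3 (seen), S3--c-->S5 (seen)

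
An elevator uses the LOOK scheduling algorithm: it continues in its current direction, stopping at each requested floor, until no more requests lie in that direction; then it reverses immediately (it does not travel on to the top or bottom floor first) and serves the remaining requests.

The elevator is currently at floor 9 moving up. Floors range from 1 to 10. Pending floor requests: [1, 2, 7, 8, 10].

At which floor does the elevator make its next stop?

Current floor: 9, direction: up
Requests above: [10]
Requests below: [1, 2, 7, 8]
Moving up and requests lie above → nearest above is min([10]) = 10

Answer: 10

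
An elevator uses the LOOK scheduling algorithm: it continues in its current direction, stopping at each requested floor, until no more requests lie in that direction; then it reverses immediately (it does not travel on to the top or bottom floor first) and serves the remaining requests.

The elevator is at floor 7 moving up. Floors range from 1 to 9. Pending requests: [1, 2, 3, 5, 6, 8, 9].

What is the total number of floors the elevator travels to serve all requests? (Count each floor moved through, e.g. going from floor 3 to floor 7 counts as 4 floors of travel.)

Start at floor 7 moving up, LOOK stop order: [8, 9, 6, 5, 3, 2, 1]
  7 → 8: |8-7| = 1, total = 1
  8 → 9: |9-8| = 1, total = 2
  9 → 6: |6-9| = 3, total = 5
  6 → 5: |5-6| = 1, total = 6
  5 → 3: |3-5| = 2, total = 8
  3 → 2: |2-3| = 1, total = 9
  2 → 1: |1-2| = 1, total = 10

Answer: 10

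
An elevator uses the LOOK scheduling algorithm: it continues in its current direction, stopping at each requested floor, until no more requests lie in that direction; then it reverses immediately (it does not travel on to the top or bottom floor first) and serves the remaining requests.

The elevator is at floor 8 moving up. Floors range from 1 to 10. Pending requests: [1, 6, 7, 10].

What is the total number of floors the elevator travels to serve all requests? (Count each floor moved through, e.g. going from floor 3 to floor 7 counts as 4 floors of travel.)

Answer: 11

Derivation:
Start at floor 8 moving up, LOOK stop order: [10, 7, 6, 1]
  8 → 10: |10-8| = 2, total = 2
  10 → 7: |7-10| = 3, total = 5
  7 → 6: |6-7| = 1, total = 6
  6 → 1: |1-6| = 5, total = 11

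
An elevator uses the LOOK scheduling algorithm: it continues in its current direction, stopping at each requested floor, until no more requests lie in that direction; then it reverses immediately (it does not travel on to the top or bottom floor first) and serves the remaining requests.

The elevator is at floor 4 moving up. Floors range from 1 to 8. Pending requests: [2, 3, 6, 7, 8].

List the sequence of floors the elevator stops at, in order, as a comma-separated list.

Current: 4, moving UP
Serve above first (ascending): [6, 7, 8]
Then reverse, serve below (descending): [3, 2]

Answer: 6, 7, 8, 3, 2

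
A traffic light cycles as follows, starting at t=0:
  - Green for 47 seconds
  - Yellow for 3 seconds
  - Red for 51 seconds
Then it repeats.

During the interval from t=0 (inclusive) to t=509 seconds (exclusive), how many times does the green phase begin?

Cycle = 47+3+51 = 101s
green phase starts at t = k*101 + 0 for k=0,1,2,...
Need k*101+0 < 509 → k < 5.040
k ∈ {0, ..., 5} → 6 starts

Answer: 6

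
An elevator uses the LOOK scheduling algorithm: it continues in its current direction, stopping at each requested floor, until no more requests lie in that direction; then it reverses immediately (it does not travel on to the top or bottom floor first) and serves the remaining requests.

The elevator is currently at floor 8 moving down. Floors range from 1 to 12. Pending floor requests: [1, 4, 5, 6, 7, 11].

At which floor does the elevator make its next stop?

Current floor: 8, direction: down
Requests above: [11]
Requests below: [1, 4, 5, 6, 7]
Moving down and requests lie below → nearest below is max([1, 4, 5, 6, 7]) = 7

Answer: 7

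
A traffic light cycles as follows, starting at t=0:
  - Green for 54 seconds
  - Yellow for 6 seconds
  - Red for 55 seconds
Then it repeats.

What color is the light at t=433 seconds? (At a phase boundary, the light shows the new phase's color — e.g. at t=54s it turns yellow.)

Cycle length = 54 + 6 + 55 = 115s
t = 433, phase_t = 433 mod 115 = 88
88 >= 60 → RED

Answer: red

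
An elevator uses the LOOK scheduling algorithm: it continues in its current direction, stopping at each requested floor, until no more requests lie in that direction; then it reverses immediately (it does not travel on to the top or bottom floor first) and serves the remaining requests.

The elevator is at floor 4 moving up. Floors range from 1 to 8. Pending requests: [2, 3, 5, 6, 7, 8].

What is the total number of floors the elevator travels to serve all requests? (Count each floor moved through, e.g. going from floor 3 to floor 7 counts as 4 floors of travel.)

Answer: 10

Derivation:
Start at floor 4 moving up, LOOK stop order: [5, 6, 7, 8, 3, 2]
  4 → 5: |5-4| = 1, total = 1
  5 → 6: |6-5| = 1, total = 2
  6 → 7: |7-6| = 1, total = 3
  7 → 8: |8-7| = 1, total = 4
  8 → 3: |3-8| = 5, total = 9
  3 → 2: |2-3| = 1, total = 10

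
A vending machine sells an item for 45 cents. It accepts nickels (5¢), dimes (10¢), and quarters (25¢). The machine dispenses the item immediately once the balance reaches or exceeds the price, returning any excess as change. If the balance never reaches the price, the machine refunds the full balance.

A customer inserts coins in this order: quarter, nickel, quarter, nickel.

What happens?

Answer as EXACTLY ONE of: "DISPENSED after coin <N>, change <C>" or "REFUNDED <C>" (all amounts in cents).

Price: 45¢
Coin 1 (quarter, 25¢): balance = 25¢
Coin 2 (nickel, 5¢): balance = 30¢
Coin 3 (quarter, 25¢): balance = 55¢
  → balance >= price → DISPENSE, change = 55 - 45 = 10¢

Answer: DISPENSED after coin 3, change 10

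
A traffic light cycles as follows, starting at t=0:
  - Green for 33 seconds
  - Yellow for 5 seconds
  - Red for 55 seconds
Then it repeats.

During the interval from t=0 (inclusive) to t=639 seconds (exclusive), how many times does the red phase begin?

Cycle = 33+5+55 = 93s
red phase starts at t = k*93 + 38 for k=0,1,2,...
Need k*93+38 < 639 → k < 6.462
k ∈ {0, ..., 6} → 7 starts

Answer: 7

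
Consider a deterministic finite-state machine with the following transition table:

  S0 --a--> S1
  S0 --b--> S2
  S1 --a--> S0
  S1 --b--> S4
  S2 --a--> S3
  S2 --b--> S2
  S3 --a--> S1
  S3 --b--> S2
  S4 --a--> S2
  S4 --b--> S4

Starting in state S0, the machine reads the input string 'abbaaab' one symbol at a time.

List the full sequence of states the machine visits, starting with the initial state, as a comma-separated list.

Answer: S0, S1, S4, S4, S2, S3, S1, S4

Derivation:
Start: S0
  read 'a': S0 --a--> S1
  read 'b': S1 --b--> S4
  read 'b': S4 --b--> S4
  read 'a': S4 --a--> S2
  read 'a': S2 --a--> S3
  read 'a': S3 --a--> S1
  read 'b': S1 --b--> S4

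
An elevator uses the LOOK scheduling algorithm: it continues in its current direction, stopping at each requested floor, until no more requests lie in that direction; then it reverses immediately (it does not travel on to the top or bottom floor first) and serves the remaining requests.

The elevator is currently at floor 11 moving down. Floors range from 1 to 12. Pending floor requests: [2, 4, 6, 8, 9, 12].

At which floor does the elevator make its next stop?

Answer: 9

Derivation:
Current floor: 11, direction: down
Requests above: [12]
Requests below: [2, 4, 6, 8, 9]
Moving down and requests lie below → nearest below is max([2, 4, 6, 8, 9]) = 9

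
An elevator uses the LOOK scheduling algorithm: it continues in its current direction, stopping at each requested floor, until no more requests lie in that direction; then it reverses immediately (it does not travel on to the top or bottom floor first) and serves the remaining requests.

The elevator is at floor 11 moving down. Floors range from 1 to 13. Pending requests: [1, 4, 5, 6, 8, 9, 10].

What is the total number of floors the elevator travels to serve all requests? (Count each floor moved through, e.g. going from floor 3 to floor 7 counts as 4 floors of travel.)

Answer: 10

Derivation:
Start at floor 11 moving down, LOOK stop order: [10, 9, 8, 6, 5, 4, 1]
  11 → 10: |10-11| = 1, total = 1
  10 → 9: |9-10| = 1, total = 2
  9 → 8: |8-9| = 1, total = 3
  8 → 6: |6-8| = 2, total = 5
  6 → 5: |5-6| = 1, total = 6
  5 → 4: |4-5| = 1, total = 7
  4 → 1: |1-4| = 3, total = 10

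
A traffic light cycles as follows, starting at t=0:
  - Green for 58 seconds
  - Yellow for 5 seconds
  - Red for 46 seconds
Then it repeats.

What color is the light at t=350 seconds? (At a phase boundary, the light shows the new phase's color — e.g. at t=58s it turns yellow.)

Answer: green

Derivation:
Cycle length = 58 + 5 + 46 = 109s
t = 350, phase_t = 350 mod 109 = 23
23 < 58 (green end) → GREEN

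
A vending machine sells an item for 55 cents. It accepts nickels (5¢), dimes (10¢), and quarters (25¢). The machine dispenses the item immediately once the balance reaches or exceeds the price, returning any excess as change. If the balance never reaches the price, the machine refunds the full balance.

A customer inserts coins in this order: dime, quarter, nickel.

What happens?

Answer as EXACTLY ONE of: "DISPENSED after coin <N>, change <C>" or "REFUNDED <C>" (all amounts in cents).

Price: 55¢
Coin 1 (dime, 10¢): balance = 10¢
Coin 2 (quarter, 25¢): balance = 35¢
Coin 3 (nickel, 5¢): balance = 40¢
All coins inserted, balance 40¢ < price 55¢ → REFUND 40¢

Answer: REFUNDED 40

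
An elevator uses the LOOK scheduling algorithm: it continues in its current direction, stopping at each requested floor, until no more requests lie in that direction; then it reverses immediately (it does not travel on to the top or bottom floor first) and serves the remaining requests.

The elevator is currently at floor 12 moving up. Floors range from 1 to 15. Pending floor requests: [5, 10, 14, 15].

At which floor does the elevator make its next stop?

Current floor: 12, direction: up
Requests above: [14, 15]
Requests below: [5, 10]
Moving up and requests lie above → nearest above is min([14, 15]) = 14

Answer: 14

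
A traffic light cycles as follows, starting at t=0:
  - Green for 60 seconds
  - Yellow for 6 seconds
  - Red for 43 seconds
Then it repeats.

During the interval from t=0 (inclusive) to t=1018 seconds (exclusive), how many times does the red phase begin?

Answer: 9

Derivation:
Cycle = 60+6+43 = 109s
red phase starts at t = k*109 + 66 for k=0,1,2,...
Need k*109+66 < 1018 → k < 8.734
k ∈ {0, ..., 8} → 9 starts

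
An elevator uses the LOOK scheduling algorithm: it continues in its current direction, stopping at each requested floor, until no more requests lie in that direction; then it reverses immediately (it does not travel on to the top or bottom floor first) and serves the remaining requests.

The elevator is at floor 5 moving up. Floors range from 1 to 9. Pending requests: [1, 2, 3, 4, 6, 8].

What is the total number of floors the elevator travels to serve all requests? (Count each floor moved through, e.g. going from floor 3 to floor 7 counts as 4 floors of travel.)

Start at floor 5 moving up, LOOK stop order: [6, 8, 4, 3, 2, 1]
  5 → 6: |6-5| = 1, total = 1
  6 → 8: |8-6| = 2, total = 3
  8 → 4: |4-8| = 4, total = 7
  4 → 3: |3-4| = 1, total = 8
  3 → 2: |2-3| = 1, total = 9
  2 → 1: |1-2| = 1, total = 10

Answer: 10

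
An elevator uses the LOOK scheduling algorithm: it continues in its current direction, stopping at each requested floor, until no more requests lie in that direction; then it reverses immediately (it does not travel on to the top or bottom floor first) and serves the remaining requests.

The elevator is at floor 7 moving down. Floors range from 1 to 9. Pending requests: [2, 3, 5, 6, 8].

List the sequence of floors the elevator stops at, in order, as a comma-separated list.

Answer: 6, 5, 3, 2, 8

Derivation:
Current: 7, moving DOWN
Serve below first (descending): [6, 5, 3, 2]
Then reverse, serve above (ascending): [8]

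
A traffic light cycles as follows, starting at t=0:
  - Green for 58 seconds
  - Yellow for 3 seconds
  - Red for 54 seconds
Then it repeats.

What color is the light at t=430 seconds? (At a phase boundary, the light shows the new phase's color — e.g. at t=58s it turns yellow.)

Cycle length = 58 + 3 + 54 = 115s
t = 430, phase_t = 430 mod 115 = 85
85 >= 61 → RED

Answer: red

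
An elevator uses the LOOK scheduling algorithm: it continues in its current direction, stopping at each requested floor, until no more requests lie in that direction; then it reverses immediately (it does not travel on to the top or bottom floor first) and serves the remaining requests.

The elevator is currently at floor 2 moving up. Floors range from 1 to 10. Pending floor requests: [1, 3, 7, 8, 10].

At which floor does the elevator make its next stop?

Answer: 3

Derivation:
Current floor: 2, direction: up
Requests above: [3, 7, 8, 10]
Requests below: [1]
Moving up and requests lie above → nearest above is min([3, 7, 8, 10]) = 3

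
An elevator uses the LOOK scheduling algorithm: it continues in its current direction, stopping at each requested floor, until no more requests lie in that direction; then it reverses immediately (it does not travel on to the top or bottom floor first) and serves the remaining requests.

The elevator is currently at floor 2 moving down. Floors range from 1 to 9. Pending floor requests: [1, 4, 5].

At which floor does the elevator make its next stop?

Current floor: 2, direction: down
Requests above: [4, 5]
Requests below: [1]
Moving down and requests lie below → nearest below is max([1]) = 1

Answer: 1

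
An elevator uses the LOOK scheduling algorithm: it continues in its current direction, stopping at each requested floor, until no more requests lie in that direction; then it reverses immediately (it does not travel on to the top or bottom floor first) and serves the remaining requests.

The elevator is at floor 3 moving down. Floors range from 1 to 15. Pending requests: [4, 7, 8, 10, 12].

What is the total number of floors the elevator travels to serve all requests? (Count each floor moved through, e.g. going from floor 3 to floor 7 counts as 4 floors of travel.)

Answer: 9

Derivation:
Start at floor 3 moving down, LOOK stop order: [4, 7, 8, 10, 12]
  3 → 4: |4-3| = 1, total = 1
  4 → 7: |7-4| = 3, total = 4
  7 → 8: |8-7| = 1, total = 5
  8 → 10: |10-8| = 2, total = 7
  10 → 12: |12-10| = 2, total = 9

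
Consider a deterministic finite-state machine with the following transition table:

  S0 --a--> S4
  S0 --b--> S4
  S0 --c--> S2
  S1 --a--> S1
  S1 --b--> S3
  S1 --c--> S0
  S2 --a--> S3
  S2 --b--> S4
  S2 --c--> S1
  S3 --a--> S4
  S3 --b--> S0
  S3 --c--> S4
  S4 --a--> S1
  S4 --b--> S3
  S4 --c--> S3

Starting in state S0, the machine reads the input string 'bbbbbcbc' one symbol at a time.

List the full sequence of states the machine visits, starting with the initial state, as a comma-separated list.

Answer: S0, S4, S3, S0, S4, S3, S4, S3, S4

Derivation:
Start: S0
  read 'b': S0 --b--> S4
  read 'b': S4 --b--> S3
  read 'b': S3 --b--> S0
  read 'b': S0 --b--> S4
  read 'b': S4 --b--> S3
  read 'c': S3 --c--> S4
  read 'b': S4 --b--> S3
  read 'c': S3 --c--> S4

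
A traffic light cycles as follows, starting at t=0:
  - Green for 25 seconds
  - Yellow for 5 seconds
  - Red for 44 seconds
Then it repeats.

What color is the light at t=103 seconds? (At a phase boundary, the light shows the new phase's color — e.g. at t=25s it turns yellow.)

Cycle length = 25 + 5 + 44 = 74s
t = 103, phase_t = 103 mod 74 = 29
25 <= 29 < 30 (yellow end) → YELLOW

Answer: yellow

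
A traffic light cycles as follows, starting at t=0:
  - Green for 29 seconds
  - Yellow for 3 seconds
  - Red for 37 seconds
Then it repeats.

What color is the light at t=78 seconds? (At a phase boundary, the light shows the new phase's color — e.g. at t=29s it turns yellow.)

Answer: green

Derivation:
Cycle length = 29 + 3 + 37 = 69s
t = 78, phase_t = 78 mod 69 = 9
9 < 29 (green end) → GREEN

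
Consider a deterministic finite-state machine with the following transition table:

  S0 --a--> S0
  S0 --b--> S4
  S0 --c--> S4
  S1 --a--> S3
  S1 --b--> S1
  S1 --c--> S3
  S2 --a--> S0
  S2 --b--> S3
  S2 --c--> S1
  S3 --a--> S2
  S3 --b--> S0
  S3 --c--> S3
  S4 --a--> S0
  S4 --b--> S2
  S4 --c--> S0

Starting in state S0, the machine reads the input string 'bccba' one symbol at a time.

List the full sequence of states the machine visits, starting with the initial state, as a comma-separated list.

Answer: S0, S4, S0, S4, S2, S0

Derivation:
Start: S0
  read 'b': S0 --b--> S4
  read 'c': S4 --c--> S0
  read 'c': S0 --c--> S4
  read 'b': S4 --b--> S2
  read 'a': S2 --a--> S0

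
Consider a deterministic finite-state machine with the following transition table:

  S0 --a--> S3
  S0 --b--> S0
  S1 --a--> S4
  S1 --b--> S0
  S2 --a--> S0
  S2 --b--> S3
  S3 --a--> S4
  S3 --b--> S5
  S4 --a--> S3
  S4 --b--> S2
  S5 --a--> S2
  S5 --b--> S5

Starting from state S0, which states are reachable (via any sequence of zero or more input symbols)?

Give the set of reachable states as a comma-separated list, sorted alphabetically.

Answer: S0, S2, S3, S4, S5

Derivation:
BFS from S0:
  visit S0: S0--a-->S3 (new), S0--b-->S0 (seen)
  visit S3: S3--a-->S4 (new), S3--b-->S5 (new)
  visit S4: S4--a-->S3 (seen), S4--b-->S2 (new)
  visit S5: S5--a-->S2 (seen), S5--b-->S5 (seen)
  visit S2: S2--a-->S0 (seen), S2--b-->S3 (seen)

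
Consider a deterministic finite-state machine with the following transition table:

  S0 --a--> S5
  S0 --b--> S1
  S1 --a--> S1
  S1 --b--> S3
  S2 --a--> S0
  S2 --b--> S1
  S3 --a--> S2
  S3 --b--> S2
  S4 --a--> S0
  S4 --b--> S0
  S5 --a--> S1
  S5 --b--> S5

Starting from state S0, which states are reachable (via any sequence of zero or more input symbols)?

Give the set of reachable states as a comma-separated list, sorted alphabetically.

BFS from S0:
  visit S0: S0--a-->S5 (new), S0--b-->S1 (new)
  visit S5: S5--a-->S1 (seen), S5--b-->S5 (seen)
  visit S1: S1--a-->S1 (seen), S1--b-->S3 (new)
  visit S3: S3--a-->S2 (new), S3--b-->S2 (seen)
  visit S2: S2--a-->S0 (seen), S2--b-->S1 (seen)

Answer: S0, S1, S2, S3, S5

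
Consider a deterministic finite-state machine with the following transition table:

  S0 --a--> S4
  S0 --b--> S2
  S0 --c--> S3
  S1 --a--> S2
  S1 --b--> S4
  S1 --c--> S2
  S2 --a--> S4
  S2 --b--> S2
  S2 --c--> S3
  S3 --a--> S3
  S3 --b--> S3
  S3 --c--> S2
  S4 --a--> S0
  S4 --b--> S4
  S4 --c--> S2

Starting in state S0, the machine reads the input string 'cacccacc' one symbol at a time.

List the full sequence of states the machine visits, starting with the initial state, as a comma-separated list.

Answer: S0, S3, S3, S2, S3, S2, S4, S2, S3

Derivation:
Start: S0
  read 'c': S0 --c--> S3
  read 'a': S3 --a--> S3
  read 'c': S3 --c--> S2
  read 'c': S2 --c--> S3
  read 'c': S3 --c--> S2
  read 'a': S2 --a--> S4
  read 'c': S4 --c--> S2
  read 'c': S2 --c--> S3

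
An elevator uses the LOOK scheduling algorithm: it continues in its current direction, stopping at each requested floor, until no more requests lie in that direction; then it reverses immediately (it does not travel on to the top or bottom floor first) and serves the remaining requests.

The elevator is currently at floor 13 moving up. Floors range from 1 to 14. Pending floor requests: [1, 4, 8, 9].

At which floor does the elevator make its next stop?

Current floor: 13, direction: up
Requests above: []
Requests below: [1, 4, 8, 9]
Moving up but no requests above → reverse; nearest below is max([1, 4, 8, 9]) = 9

Answer: 9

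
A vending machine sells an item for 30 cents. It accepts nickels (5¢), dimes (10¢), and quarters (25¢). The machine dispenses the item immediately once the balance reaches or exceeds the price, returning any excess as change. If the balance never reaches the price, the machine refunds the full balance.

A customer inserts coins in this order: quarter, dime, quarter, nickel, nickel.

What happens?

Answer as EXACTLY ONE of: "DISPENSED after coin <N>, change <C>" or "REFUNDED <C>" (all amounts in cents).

Answer: DISPENSED after coin 2, change 5

Derivation:
Price: 30¢
Coin 1 (quarter, 25¢): balance = 25¢
Coin 2 (dime, 10¢): balance = 35¢
  → balance >= price → DISPENSE, change = 35 - 30 = 5¢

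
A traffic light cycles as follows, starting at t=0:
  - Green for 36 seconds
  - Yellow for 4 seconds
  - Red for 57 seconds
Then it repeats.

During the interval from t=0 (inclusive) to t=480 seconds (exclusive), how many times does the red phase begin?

Answer: 5

Derivation:
Cycle = 36+4+57 = 97s
red phase starts at t = k*97 + 40 for k=0,1,2,...
Need k*97+40 < 480 → k < 4.536
k ∈ {0, ..., 4} → 5 starts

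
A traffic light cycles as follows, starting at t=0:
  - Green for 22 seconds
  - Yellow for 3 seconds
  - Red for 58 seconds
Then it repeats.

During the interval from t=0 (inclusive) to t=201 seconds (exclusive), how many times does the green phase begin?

Answer: 3

Derivation:
Cycle = 22+3+58 = 83s
green phase starts at t = k*83 + 0 for k=0,1,2,...
Need k*83+0 < 201 → k < 2.422
k ∈ {0, ..., 2} → 3 starts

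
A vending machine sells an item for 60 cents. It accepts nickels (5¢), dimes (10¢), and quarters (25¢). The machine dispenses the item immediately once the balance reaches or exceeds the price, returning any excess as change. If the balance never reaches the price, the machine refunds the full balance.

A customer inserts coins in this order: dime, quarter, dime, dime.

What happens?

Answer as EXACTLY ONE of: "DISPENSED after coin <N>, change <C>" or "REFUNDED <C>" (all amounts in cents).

Price: 60¢
Coin 1 (dime, 10¢): balance = 10¢
Coin 2 (quarter, 25¢): balance = 35¢
Coin 3 (dime, 10¢): balance = 45¢
Coin 4 (dime, 10¢): balance = 55¢
All coins inserted, balance 55¢ < price 60¢ → REFUND 55¢

Answer: REFUNDED 55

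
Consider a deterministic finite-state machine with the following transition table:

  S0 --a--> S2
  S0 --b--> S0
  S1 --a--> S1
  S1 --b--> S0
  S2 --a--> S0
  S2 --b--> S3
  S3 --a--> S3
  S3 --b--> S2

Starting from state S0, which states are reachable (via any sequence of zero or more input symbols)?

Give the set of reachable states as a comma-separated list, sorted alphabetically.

BFS from S0:
  visit S0: S0--a-->S2 (new), S0--b-->S0 (seen)
  visit S2: S2--a-->S0 (seen), S2--b-->S3 (new)
  visit S3: S3--a-->S3 (seen), S3--b-->S2 (seen)

Answer: S0, S2, S3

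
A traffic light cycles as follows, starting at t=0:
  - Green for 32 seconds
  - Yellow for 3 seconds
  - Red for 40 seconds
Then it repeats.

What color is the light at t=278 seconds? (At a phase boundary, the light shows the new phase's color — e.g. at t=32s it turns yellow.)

Answer: red

Derivation:
Cycle length = 32 + 3 + 40 = 75s
t = 278, phase_t = 278 mod 75 = 53
53 >= 35 → RED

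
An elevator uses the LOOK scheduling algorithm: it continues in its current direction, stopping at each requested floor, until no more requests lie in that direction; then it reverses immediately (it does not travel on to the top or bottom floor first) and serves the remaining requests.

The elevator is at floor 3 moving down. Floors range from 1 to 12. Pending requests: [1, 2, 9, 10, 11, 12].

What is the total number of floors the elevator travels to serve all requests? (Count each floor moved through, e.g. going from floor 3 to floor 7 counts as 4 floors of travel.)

Start at floor 3 moving down, LOOK stop order: [2, 1, 9, 10, 11, 12]
  3 → 2: |2-3| = 1, total = 1
  2 → 1: |1-2| = 1, total = 2
  1 → 9: |9-1| = 8, total = 10
  9 → 10: |10-9| = 1, total = 11
  10 → 11: |11-10| = 1, total = 12
  11 → 12: |12-11| = 1, total = 13

Answer: 13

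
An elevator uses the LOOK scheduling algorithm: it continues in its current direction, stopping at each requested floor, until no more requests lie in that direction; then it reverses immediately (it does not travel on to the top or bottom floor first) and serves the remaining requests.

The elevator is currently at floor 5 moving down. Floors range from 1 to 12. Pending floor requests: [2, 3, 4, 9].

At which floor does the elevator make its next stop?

Answer: 4

Derivation:
Current floor: 5, direction: down
Requests above: [9]
Requests below: [2, 3, 4]
Moving down and requests lie below → nearest below is max([2, 3, 4]) = 4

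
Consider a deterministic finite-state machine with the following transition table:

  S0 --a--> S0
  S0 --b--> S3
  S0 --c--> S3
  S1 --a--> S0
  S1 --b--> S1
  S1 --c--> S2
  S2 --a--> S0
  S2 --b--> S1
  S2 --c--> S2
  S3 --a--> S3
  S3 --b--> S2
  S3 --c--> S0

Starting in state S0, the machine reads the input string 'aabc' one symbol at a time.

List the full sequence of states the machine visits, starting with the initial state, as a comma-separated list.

Start: S0
  read 'a': S0 --a--> S0
  read 'a': S0 --a--> S0
  read 'b': S0 --b--> S3
  read 'c': S3 --c--> S0

Answer: S0, S0, S0, S3, S0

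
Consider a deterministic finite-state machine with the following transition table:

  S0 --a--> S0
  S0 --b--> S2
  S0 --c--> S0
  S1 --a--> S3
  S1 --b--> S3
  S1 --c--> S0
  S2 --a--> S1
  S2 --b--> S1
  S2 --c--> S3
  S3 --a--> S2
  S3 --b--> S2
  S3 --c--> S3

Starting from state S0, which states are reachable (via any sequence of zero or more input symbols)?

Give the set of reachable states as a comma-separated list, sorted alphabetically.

BFS from S0:
  visit S0: S0--a-->S0 (seen), S0--b-->S2 (new), S0--c-->S0 (seen)
  visit S2: S2--a-->S1 (new), S2--b-->S1 (seen), S2--c-->S3 (new)
  visit S1: S1--a-->S3 (seen), S1--b-->S3 (seen), S1--c-->S0 (seen)
  visit S3: S3--a-->S2 (seen), S3--b-->S2 (seen), S3--c-->S3 (seen)

Answer: S0, S1, S2, S3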